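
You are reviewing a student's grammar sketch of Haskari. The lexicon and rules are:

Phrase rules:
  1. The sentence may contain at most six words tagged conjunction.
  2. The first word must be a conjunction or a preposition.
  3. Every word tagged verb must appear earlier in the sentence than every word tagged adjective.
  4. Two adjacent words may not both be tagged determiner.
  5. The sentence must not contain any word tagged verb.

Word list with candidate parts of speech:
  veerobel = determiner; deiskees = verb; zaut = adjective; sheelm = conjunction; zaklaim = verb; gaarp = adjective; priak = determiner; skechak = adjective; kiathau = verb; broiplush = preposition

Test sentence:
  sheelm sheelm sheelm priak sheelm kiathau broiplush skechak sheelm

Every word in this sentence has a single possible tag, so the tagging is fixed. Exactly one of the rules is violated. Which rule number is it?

5

Fixed tagging: conjunction conjunction conjunction determiner conjunction verb preposition adjective conjunction.
Applying the rules: R1 ✓, R2 ✓, R3 ✓, R4 ✓, R5 ✗.
Only rule 5 fails.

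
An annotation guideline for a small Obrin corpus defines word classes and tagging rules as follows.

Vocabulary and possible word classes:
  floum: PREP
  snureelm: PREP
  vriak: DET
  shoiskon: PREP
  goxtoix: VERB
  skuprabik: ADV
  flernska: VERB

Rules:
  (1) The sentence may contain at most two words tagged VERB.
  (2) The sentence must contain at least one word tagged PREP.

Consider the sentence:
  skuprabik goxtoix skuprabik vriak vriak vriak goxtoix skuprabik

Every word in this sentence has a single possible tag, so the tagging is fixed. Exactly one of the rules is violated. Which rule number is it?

2

Fixed tagging: ADV VERB ADV DET DET DET VERB ADV.
Checking each rule: R1 ok, R2 fails.
Only rule 2 fails.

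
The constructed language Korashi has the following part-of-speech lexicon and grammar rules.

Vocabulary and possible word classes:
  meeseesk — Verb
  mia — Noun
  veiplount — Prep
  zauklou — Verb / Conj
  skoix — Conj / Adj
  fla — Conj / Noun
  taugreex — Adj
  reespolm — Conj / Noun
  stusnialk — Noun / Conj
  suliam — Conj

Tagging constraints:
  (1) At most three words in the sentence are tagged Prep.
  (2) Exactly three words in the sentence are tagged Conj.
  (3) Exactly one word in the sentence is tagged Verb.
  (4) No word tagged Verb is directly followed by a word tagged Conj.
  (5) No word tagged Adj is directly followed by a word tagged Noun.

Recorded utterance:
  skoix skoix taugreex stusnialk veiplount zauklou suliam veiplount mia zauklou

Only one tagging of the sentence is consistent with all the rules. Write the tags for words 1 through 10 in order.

Adj Adj Adj Conj Prep Conj Conj Prep Noun Verb

Candidates per position — 1:skoix {Conj,Adj}; 2:skoix {Conj,Adj}; 3:taugreex {Adj}; 4:stusnialk {Noun,Conj}; 5:veiplount {Prep}; 6:zauklou {Verb,Conj}; 7:suliam {Conj}; 8:veiplount {Prep}; 9:mia {Noun}; 10:zauklou {Verb,Conj}.
Word 4 cannot be Noun — rule 5 would then fail for every completion. It is Conj.
Word 6 cannot be Verb — rule 4 would then fail for every completion. It is Conj.
Word 10 cannot be Conj — rule 2 would then fail for every completion. It is Verb.
Word 1 cannot be Conj — rule 2 would then fail for every completion. It is Adj.
Word 2 cannot be Conj — rule 2 would then fail for every completion. It is Adj.
The only consistent sequence is: Adj Adj Adj Conj Prep Conj Conj Prep Noun Verb.
Check: rule 1 satisfied; rule 2 satisfied; rule 3 satisfied; rule 4 satisfied; rule 5 satisfied.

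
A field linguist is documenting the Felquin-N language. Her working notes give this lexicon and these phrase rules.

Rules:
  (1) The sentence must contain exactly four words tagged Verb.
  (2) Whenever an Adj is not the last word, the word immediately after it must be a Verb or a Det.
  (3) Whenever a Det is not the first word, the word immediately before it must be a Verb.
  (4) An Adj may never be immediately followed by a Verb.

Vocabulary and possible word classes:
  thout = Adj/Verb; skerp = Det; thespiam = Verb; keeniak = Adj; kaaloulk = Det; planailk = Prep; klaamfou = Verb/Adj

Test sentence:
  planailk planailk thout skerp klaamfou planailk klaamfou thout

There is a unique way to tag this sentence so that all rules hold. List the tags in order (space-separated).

Candidates per position — 1:planailk {Prep}; 2:planailk {Prep}; 3:thout {Adj,Verb}; 4:skerp {Det}; 5:klaamfou {Verb,Adj}; 6:planailk {Prep}; 7:klaamfou {Verb,Adj}; 8:thout {Adj,Verb}.
Word 3 cannot be Adj — rule 1 would then fail for every completion. It is Verb.
Word 5 cannot be Adj — rule 1 would then fail for every completion. It is Verb.
Word 7 cannot be Adj — rule 1 would then fail for every completion. It is Verb.
Word 8 cannot be Adj — rule 1 would then fail for every completion. It is Verb.
So the tagging must be: Prep Prep Verb Det Verb Prep Verb Verb.
Rule-by-rule: rule 1 satisfied; rule 2 satisfied; rule 3 satisfied; rule 4 satisfied.

Prep Prep Verb Det Verb Prep Verb Verb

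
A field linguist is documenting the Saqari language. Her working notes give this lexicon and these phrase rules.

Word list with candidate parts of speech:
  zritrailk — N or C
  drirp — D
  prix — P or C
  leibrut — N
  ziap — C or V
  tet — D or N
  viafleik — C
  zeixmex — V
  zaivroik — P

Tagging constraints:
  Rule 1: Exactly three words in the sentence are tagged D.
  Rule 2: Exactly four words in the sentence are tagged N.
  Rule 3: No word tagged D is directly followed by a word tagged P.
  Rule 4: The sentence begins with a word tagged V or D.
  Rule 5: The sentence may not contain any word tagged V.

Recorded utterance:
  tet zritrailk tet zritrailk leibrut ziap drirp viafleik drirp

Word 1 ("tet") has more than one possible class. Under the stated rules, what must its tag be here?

D

Candidates per position — 1:tet {D,N}; 2:zritrailk {N,C}; 3:tet {D,N}; 4:zritrailk {N,C}; 5:leibrut {N}; 6:ziap {C,V}; 7:drirp {D}; 8:viafleik {C}; 9:drirp {D}.
Position 1: N is ruled out by rule 4; that leaves D.
Position 2: C is ruled out by rule 2; that leaves N.
Position 3: D is ruled out by rule 1; that leaves N.
Position 4: C is ruled out by rule 2; that leaves N.
Position 6: V is ruled out by rule 5; that leaves C.
So the tagging must be: D N N N N C D C D.
Check: rule 1 holds; rule 2 holds; rule 3 holds; rule 4 holds; rule 5 holds.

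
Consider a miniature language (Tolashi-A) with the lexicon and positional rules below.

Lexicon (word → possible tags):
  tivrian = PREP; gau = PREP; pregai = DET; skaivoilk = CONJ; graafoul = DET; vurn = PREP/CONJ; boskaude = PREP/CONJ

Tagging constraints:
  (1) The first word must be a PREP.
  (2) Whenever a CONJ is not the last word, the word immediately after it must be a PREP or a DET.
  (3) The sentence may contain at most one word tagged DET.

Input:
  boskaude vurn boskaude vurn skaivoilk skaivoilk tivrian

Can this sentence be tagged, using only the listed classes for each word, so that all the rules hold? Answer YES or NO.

Candidates per position — 1:boskaude {PREP,CONJ}; 2:vurn {PREP,CONJ}; 3:boskaude {PREP,CONJ}; 4:vurn {PREP,CONJ}; 5:skaivoilk {CONJ}; 6:skaivoilk {CONJ}; 7:tivrian {PREP}.
Rule 2 cannot be satisfied by any choice of tags from the lexicon.
So there is no consistent tagging.

NO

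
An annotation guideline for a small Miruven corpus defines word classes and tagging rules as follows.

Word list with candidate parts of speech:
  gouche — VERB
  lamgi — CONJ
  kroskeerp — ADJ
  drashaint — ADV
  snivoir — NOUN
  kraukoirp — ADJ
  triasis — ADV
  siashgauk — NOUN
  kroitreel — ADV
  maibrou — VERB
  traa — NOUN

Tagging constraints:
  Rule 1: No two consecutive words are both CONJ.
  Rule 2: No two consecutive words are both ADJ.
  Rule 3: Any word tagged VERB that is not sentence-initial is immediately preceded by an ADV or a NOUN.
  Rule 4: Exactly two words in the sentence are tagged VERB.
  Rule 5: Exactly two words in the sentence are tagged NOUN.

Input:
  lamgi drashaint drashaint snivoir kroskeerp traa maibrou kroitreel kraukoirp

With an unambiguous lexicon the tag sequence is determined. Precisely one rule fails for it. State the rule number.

4

Fixed tagging: CONJ ADV ADV NOUN ADJ NOUN VERB ADV ADJ.
Checking each rule: R1 ✓, R2 ✓, R3 ✓, R4 ✗, R5 ✓.
Only rule 4 fails.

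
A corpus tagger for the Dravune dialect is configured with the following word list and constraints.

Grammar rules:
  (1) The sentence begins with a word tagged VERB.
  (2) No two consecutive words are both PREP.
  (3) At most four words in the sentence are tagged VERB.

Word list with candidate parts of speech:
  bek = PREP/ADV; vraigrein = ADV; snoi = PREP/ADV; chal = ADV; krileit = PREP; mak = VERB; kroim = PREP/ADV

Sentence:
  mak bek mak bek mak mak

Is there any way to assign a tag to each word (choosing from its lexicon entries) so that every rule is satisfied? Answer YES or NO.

Candidates per position — 1:mak {VERB}; 2:bek {PREP,ADV}; 3:mak {VERB}; 4:bek {PREP,ADV}; 5:mak {VERB}; 6:mak {VERB}.
One satisfying assignment: VERB ADV VERB PREP VERB VERB.
Verifying each rule — rule 1 ✓; rule 2 ✓; rule 3 ✓.

YES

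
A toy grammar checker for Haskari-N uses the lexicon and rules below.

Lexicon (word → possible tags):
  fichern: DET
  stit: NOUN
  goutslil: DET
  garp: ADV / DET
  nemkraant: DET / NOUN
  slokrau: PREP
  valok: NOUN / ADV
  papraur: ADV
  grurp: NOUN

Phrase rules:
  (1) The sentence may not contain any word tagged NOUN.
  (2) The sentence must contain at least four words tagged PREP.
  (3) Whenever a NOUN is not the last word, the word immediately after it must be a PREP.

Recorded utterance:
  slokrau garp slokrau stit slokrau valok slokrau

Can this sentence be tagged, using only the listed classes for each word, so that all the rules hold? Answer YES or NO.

Candidates per position — 1:slokrau {PREP}; 2:garp {ADV,DET}; 3:slokrau {PREP}; 4:stit {NOUN}; 5:slokrau {PREP}; 6:valok {NOUN,ADV}; 7:slokrau {PREP}.
Rule 1 cannot be satisfied by any choice of tags from the lexicon.
So there is no consistent tagging.

NO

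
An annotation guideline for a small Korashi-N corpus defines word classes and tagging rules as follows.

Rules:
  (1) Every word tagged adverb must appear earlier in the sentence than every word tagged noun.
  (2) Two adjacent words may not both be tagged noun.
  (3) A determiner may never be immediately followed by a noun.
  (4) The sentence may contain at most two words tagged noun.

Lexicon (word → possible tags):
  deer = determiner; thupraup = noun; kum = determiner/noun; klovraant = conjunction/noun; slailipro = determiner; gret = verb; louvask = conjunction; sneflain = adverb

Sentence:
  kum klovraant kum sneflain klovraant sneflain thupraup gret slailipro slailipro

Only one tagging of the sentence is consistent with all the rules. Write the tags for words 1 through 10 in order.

Candidates per position — 1:kum {determiner,noun}; 2:klovraant {conjunction,noun}; 3:kum {determiner,noun}; 4:sneflain {adverb}; 5:klovraant {conjunction,noun}; 6:sneflain {adverb}; 7:thupraup {noun}; 8:gret {verb}; 9:slailipro {determiner}; 10:slailipro {determiner}.
Word 1 cannot be noun — rule 1 would then fail for every completion. It is determiner.
Word 2 cannot be noun — rule 1 would then fail for every completion. It is conjunction.
Word 3 cannot be noun — rule 1 would then fail for every completion. It is determiner.
Word 5 cannot be noun — rule 1 would then fail for every completion. It is conjunction.
So the tagging must be: determiner conjunction determiner adverb conjunction adverb noun verb determiner determiner.
Checking: rule 1 satisfied; rule 2 satisfied; rule 3 satisfied; rule 4 satisfied.

determiner conjunction determiner adverb conjunction adverb noun verb determiner determiner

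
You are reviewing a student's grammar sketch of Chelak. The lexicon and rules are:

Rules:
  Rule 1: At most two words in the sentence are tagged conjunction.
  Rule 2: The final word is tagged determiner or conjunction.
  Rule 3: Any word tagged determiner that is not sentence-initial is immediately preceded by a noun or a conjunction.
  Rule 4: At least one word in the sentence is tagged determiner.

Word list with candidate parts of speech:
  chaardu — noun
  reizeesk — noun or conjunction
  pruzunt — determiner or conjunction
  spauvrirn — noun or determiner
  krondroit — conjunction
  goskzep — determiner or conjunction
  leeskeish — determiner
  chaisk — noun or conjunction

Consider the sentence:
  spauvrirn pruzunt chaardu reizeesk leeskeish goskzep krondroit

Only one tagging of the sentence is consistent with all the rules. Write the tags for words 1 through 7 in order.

Candidates per position — 1:spauvrirn {noun,determiner}; 2:pruzunt {determiner,conjunction}; 3:chaardu {noun}; 4:reizeesk {noun,conjunction}; 5:leeskeish {determiner}; 6:goskzep {determiner,conjunction}; 7:krondroit {conjunction}.
If word 6 were determiner, no tagging could satisfy rule 3; so word 6 is conjunction.
If word 2 were conjunction, no tagging could satisfy rule 1; so word 2 is determiner.
If word 4 were conjunction, no tagging could satisfy rule 1; so word 4 is noun.
If word 1 were determiner, no tagging could satisfy rule 3; so word 1 is noun.
That leaves exactly one tagging: noun determiner noun noun determiner conjunction conjunction.
Check: rule 1 ok; rule 2 ok; rule 3 ok; rule 4 ok.

noun determiner noun noun determiner conjunction conjunction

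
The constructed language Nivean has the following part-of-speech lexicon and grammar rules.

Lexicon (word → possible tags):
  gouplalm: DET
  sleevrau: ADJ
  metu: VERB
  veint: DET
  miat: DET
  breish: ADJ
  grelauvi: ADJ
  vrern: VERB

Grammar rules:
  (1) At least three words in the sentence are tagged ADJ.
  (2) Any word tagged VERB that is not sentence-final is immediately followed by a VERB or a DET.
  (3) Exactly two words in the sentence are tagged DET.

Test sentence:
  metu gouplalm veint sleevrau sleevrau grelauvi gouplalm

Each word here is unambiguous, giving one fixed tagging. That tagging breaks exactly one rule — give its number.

Fixed tagging: VERB DET DET ADJ ADJ ADJ DET.
Rule check: R1 ok, R2 ok, R3 fails.
Only rule 3 fails.

3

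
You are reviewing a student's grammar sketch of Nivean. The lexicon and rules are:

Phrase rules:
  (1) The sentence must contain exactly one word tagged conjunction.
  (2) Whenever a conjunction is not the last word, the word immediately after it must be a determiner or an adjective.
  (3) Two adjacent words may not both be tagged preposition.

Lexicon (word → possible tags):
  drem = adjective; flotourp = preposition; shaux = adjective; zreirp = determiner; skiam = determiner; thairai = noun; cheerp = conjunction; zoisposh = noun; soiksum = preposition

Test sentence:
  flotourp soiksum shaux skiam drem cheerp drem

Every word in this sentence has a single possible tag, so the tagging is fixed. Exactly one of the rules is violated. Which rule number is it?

3

Fixed tagging: preposition preposition adjective determiner adjective conjunction adjective.
Rule check: R1 ok, R2 ok, R3 fails.
Only rule 3 fails.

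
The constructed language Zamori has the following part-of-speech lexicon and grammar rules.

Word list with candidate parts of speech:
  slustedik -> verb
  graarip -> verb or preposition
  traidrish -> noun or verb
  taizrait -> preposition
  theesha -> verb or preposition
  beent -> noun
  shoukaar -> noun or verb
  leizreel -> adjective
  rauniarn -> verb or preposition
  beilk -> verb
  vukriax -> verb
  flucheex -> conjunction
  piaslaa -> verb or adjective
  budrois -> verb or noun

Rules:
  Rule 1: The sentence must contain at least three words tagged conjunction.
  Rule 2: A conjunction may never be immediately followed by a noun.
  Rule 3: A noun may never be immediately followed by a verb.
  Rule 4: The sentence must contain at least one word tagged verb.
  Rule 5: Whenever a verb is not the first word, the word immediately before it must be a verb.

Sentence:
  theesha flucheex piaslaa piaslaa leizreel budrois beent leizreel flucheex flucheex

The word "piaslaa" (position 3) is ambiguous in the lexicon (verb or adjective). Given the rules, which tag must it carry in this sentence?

Candidates per position — 1:theesha {verb,preposition}; 2:flucheex {conjunction}; 3:piaslaa {verb,adjective}; 4:piaslaa {verb,adjective}; 5:leizreel {adjective}; 6:budrois {verb,noun}; 7:beent {noun}; 8:leizreel {adjective}; 9:flucheex {conjunction}; 10:flucheex {conjunction}.
At position 3, choosing verb makes rule 5 impossible to satisfy; hence adjective.
At position 4, choosing verb makes rule 5 impossible to satisfy; hence adjective.
At position 6, choosing verb makes rule 5 impossible to satisfy; hence noun.
At position 1, choosing preposition makes rule 4 impossible to satisfy; hence verb.
So the tagging must be: verb conjunction adjective adjective adjective noun noun adjective conjunction conjunction.
Checking: rule 1 holds; rule 2 holds; rule 3 holds; rule 4 holds; rule 5 holds.

adjective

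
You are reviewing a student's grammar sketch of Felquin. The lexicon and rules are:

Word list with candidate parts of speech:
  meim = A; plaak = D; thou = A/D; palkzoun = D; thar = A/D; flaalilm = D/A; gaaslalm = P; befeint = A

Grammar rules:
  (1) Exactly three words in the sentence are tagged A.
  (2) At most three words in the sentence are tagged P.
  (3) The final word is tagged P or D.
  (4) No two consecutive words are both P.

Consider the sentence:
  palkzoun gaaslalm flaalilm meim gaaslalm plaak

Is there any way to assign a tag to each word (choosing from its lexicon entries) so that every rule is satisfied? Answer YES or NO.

Candidates per position — 1:palkzoun {D}; 2:gaaslalm {P}; 3:flaalilm {D,A}; 4:meim {A}; 5:gaaslalm {P}; 6:plaak {D}.
Rule 1 cannot be satisfied by any choice of tags from the lexicon.
So there is no consistent tagging.

NO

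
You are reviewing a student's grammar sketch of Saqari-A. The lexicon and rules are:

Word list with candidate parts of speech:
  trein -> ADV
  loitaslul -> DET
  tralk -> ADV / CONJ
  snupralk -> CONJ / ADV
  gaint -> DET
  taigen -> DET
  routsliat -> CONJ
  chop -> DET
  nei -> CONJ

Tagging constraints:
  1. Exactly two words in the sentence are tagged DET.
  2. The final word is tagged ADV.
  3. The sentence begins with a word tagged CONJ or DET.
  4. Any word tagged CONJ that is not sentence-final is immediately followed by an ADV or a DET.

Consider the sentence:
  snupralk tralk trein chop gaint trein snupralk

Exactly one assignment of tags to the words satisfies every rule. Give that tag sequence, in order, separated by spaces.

CONJ ADV ADV DET DET ADV ADV

Candidates per position — 1:snupralk {CONJ,ADV}; 2:tralk {ADV,CONJ}; 3:trein {ADV}; 4:chop {DET}; 5:gaint {DET}; 6:trein {ADV}; 7:snupralk {CONJ,ADV}.
Position 1: ADV is ruled out by rule 3; that leaves CONJ.
Position 2: CONJ is ruled out by rule 4; that leaves ADV.
Position 7: CONJ is ruled out by rule 2; that leaves ADV.
The only consistent sequence is: CONJ ADV ADV DET DET ADV ADV.
Check: rule 1 satisfied; rule 2 satisfied; rule 3 satisfied; rule 4 satisfied.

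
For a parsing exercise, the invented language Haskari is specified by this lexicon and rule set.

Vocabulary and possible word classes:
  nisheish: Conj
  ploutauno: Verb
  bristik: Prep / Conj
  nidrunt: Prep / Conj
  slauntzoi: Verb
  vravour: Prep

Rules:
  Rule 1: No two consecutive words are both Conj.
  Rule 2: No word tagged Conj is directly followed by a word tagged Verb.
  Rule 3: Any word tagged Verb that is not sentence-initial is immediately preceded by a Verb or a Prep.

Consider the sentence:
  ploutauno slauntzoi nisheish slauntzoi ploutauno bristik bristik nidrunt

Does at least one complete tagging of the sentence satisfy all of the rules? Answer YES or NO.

Candidates per position — 1:ploutauno {Verb}; 2:slauntzoi {Verb}; 3:nisheish {Conj}; 4:slauntzoi {Verb}; 5:ploutauno {Verb}; 6:bristik {Prep,Conj}; 7:bristik {Prep,Conj}; 8:nidrunt {Prep,Conj}.
Rule 2 cannot be satisfied by any choice of tags from the lexicon.
So there is no consistent tagging.

NO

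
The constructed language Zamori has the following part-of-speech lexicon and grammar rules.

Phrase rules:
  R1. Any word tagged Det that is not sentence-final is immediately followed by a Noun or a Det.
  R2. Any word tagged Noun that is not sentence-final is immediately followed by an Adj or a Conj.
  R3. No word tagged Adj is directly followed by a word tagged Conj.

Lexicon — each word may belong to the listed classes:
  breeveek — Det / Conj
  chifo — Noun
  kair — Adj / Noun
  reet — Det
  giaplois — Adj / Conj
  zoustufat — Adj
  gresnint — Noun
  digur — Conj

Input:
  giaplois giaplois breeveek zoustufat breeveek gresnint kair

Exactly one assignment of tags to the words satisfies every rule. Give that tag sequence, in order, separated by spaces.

Candidates per position — 1:giaplois {Adj,Conj}; 2:giaplois {Adj,Conj}; 3:breeveek {Det,Conj}; 4:zoustufat {Adj}; 5:breeveek {Det,Conj}; 6:gresnint {Noun}; 7:kair {Adj,Noun}.
At position 3, choosing Det makes rule 1 impossible to satisfy; hence Conj.
At position 5, choosing Conj makes rule 3 impossible to satisfy; hence Det.
At position 7, choosing Noun makes rule 2 impossible to satisfy; hence Adj.
At position 1, choosing Adj makes rule 3 impossible to satisfy; hence Conj.
At position 2, choosing Adj makes rule 3 impossible to satisfy; hence Conj.
So the tagging must be: Conj Conj Conj Adj Det Noun Adj.
Rule-by-rule: rule 1 holds; rule 2 holds; rule 3 holds.

Conj Conj Conj Adj Det Noun Adj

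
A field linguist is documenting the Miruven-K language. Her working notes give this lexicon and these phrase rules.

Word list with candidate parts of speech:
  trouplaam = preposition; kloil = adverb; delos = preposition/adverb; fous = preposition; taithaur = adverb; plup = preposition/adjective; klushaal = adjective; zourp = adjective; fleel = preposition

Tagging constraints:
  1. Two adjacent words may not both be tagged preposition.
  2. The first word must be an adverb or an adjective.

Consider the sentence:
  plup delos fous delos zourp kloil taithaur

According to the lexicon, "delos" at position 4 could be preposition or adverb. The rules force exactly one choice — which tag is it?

adverb

Candidates per position — 1:plup {preposition,adjective}; 2:delos {preposition,adverb}; 3:fous {preposition}; 4:delos {preposition,adverb}; 5:zourp {adjective}; 6:kloil {adverb}; 7:taithaur {adverb}.
Word 1 cannot be preposition — rule 2 would then fail for every completion. It is adjective.
Word 2 cannot be preposition — rule 1 would then fail for every completion. It is adverb.
Word 4 cannot be preposition — rule 1 would then fail for every completion. It is adverb.
The unique satisfying tagging is: adjective adverb preposition adverb adjective adverb adverb.
Rule-by-rule: rule 1 satisfied; rule 2 satisfied.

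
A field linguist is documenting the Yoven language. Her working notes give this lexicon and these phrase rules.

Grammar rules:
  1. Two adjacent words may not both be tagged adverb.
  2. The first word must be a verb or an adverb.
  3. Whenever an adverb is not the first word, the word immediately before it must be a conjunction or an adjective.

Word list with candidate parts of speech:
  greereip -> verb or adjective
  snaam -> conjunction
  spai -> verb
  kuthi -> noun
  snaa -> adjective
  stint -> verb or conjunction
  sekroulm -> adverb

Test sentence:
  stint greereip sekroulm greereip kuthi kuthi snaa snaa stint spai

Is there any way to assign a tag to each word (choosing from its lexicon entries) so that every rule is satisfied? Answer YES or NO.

YES

Candidates per position — 1:stint {verb,conjunction}; 2:greereip {verb,adjective}; 3:sekroulm {adverb}; 4:greereip {verb,adjective}; 5:kuthi {noun}; 6:kuthi {noun}; 7:snaa {adjective}; 8:snaa {adjective}; 9:stint {verb,conjunction}; 10:spai {verb}.
One satisfying assignment: verb adjective adverb adjective noun noun adjective adjective verb verb.
Checking: rule 1 ok; rule 2 ok; rule 3 ok.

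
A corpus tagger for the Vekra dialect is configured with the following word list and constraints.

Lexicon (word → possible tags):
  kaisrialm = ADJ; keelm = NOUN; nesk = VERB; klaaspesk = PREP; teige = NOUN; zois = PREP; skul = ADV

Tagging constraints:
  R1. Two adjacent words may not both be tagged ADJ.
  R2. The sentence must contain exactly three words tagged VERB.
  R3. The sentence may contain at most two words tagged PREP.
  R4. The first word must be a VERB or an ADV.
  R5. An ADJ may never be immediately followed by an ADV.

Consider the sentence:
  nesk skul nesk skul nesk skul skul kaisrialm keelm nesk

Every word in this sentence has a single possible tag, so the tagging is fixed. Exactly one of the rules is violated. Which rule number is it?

2

Fixed tagging: VERB ADV VERB ADV VERB ADV ADV ADJ NOUN VERB.
Checking each rule: R1 holds, R2 violated, R3 holds, R4 holds, R5 holds.
Only rule 2 fails.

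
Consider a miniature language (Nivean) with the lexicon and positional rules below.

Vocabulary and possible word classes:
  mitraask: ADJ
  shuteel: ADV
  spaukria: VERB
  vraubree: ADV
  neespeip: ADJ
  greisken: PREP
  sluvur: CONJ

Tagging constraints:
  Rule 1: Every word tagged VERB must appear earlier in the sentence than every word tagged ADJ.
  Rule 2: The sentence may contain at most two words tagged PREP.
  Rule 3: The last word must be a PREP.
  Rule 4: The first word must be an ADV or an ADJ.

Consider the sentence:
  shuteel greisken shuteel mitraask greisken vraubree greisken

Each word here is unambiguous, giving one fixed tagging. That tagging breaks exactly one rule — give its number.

2

Fixed tagging: ADV PREP ADV ADJ PREP ADV PREP.
Rule check: R1 pass, R2 fail, R3 pass, R4 pass.
Only rule 2 fails.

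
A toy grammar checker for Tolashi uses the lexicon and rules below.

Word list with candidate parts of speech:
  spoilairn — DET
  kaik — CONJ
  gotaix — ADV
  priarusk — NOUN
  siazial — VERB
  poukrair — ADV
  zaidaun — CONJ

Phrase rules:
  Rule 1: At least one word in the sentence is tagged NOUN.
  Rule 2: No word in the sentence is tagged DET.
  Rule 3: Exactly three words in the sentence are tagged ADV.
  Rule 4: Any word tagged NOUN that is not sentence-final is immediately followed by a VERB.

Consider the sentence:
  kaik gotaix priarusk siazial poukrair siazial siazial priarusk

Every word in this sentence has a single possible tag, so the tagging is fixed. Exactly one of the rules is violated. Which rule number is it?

3

Fixed tagging: CONJ ADV NOUN VERB ADV VERB VERB NOUN.
Checking each rule: R1 holds, R2 holds, R3 violated, R4 holds.
Only rule 3 fails.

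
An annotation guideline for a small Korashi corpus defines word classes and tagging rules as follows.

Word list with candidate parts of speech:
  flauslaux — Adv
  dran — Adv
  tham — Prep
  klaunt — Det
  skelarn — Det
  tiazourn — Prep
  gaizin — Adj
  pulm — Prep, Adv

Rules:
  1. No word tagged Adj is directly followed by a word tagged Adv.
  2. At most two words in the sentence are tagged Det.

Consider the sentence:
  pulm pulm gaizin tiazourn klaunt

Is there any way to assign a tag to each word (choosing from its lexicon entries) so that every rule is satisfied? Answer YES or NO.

YES

Candidates per position — 1:pulm {Prep,Adv}; 2:pulm {Prep,Adv}; 3:gaizin {Adj}; 4:tiazourn {Prep}; 5:klaunt {Det}.
One satisfying assignment: Prep Adv Adj Prep Det.
Rule-by-rule: rule 1 ✓; rule 2 ✓.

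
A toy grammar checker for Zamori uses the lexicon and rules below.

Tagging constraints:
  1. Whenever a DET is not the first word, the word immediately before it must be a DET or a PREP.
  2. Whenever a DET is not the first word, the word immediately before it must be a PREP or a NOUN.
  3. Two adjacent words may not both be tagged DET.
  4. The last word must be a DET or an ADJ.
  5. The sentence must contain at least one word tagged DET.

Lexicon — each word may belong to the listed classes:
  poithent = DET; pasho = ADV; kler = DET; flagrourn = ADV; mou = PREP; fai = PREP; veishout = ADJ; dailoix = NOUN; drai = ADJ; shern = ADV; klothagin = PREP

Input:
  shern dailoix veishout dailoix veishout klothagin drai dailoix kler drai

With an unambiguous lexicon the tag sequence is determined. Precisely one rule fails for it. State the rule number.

1

Fixed tagging: ADV NOUN ADJ NOUN ADJ PREP ADJ NOUN DET ADJ.
Checking each rule: R1 fails, R2 ok, R3 ok, R4 ok, R5 ok.
Only rule 1 fails.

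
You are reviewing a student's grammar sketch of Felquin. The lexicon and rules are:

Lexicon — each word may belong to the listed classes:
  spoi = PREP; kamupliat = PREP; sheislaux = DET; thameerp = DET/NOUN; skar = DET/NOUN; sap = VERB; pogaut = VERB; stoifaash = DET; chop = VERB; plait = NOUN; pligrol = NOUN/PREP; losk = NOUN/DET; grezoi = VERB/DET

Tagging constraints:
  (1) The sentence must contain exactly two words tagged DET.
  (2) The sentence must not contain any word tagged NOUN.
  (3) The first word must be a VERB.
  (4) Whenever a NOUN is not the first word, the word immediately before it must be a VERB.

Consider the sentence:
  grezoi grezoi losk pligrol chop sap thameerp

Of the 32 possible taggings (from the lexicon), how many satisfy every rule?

Candidates per position — 1:grezoi {VERB,DET}; 2:grezoi {VERB,DET}; 3:losk {NOUN,DET}; 4:pligrol {NOUN,PREP}; 5:chop {VERB}; 6:sap {VERB}; 7:thameerp {DET,NOUN}.
There are 32 candidate sequences in total.
The sequences that satisfy every rule: VERB VERB DET PREP VERB VERB DET.
Count = 1.

1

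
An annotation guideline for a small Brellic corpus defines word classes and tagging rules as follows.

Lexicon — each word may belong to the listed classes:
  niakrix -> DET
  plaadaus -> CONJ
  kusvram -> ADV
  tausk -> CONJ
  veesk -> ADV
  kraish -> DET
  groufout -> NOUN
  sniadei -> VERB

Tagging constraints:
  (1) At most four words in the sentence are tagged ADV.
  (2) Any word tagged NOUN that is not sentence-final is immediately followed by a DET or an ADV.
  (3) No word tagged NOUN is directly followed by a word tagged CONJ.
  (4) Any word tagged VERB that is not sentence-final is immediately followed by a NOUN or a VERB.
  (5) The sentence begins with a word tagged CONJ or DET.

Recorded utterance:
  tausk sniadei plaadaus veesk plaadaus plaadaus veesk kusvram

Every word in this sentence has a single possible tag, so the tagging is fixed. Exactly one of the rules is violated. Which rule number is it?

Fixed tagging: CONJ VERB CONJ ADV CONJ CONJ ADV ADV.
Checking each rule: R1 pass, R2 pass, R3 pass, R4 fail, R5 pass.
Only rule 4 fails.

4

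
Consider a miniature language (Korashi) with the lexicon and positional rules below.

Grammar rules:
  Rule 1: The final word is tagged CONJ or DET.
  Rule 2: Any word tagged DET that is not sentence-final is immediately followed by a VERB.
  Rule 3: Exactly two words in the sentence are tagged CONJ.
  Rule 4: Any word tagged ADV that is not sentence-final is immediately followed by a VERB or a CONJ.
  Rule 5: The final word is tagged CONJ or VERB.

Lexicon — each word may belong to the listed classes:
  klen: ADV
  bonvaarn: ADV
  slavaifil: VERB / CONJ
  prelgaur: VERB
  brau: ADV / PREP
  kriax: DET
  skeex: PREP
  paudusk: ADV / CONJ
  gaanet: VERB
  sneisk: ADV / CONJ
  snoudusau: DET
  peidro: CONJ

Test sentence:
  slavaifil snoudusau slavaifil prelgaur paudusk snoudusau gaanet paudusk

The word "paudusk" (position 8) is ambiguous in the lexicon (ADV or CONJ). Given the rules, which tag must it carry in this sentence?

Candidates per position — 1:slavaifil {VERB,CONJ}; 2:snoudusau {DET}; 3:slavaifil {VERB,CONJ}; 4:prelgaur {VERB}; 5:paudusk {ADV,CONJ}; 6:snoudusau {DET}; 7:gaanet {VERB}; 8:paudusk {ADV,CONJ}.
At position 3, choosing CONJ makes rule 2 impossible to satisfy; hence VERB.
At position 5, choosing ADV makes rule 4 impossible to satisfy; hence CONJ.
At position 8, choosing ADV makes rule 1 impossible to satisfy; hence CONJ.
At position 1, choosing CONJ makes rule 3 impossible to satisfy; hence VERB.
The only consistent sequence is: VERB DET VERB VERB CONJ DET VERB CONJ.
Rule-by-rule: rule 1 ok; rule 2 ok; rule 3 ok; rule 4 ok; rule 5 ok.

CONJ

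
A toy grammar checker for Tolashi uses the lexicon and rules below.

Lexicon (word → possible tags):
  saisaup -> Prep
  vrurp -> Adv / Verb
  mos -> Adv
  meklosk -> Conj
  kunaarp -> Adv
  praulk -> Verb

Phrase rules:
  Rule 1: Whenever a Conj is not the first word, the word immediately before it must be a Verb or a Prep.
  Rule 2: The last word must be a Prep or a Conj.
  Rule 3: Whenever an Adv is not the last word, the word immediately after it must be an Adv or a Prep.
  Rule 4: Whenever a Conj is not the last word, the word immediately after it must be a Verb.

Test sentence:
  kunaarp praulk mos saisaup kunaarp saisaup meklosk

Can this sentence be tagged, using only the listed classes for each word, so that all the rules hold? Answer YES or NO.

NO

Candidates per position — 1:kunaarp {Adv}; 2:praulk {Verb}; 3:mos {Adv}; 4:saisaup {Prep}; 5:kunaarp {Adv}; 6:saisaup {Prep}; 7:meklosk {Conj}.
Rule 3 cannot be satisfied by any choice of tags from the lexicon.
So there is no consistent tagging.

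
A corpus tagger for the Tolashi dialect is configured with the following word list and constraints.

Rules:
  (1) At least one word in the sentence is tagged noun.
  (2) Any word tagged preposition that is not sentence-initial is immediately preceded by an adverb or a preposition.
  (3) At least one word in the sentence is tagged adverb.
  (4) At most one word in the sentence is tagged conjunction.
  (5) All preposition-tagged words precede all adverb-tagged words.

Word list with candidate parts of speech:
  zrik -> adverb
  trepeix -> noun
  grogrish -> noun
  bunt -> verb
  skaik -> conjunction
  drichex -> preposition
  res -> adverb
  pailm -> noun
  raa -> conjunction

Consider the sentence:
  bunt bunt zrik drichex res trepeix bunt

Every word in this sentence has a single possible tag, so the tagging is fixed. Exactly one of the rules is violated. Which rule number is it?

5

Fixed tagging: verb verb adverb preposition adverb noun verb.
Applying the rules: R1 ✓, R2 ✓, R3 ✓, R4 ✓, R5 ✗.
Only rule 5 fails.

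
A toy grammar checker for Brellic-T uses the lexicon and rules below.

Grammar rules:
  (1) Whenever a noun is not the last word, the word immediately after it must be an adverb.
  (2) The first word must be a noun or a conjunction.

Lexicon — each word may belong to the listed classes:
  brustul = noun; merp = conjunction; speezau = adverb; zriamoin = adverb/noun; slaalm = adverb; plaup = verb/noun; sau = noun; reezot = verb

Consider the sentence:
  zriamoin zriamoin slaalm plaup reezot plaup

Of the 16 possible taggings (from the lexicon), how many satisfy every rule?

2

Candidates per position — 1:zriamoin {adverb,noun}; 2:zriamoin {adverb,noun}; 3:slaalm {adverb}; 4:plaup {verb,noun}; 5:reezot {verb}; 6:plaup {verb,noun}.
There are 16 candidate sequences in total.
The sequences that satisfy every rule: noun adverb adverb verb verb verb; noun adverb adverb verb verb noun.
Count = 2.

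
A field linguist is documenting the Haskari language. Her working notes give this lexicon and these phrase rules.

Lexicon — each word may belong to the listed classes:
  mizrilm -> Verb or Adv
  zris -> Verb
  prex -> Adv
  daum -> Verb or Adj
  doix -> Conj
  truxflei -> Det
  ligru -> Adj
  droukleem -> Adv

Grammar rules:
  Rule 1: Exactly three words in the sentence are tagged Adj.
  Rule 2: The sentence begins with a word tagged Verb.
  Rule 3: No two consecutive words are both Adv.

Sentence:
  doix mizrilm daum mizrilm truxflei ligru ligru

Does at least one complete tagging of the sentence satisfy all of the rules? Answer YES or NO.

NO

Candidates per position — 1:doix {Conj}; 2:mizrilm {Verb,Adv}; 3:daum {Verb,Adj}; 4:mizrilm {Verb,Adv}; 5:truxflei {Det}; 6:ligru {Adj}; 7:ligru {Adj}.
Rule 2 cannot be satisfied by any choice of tags from the lexicon.
So there is no consistent tagging.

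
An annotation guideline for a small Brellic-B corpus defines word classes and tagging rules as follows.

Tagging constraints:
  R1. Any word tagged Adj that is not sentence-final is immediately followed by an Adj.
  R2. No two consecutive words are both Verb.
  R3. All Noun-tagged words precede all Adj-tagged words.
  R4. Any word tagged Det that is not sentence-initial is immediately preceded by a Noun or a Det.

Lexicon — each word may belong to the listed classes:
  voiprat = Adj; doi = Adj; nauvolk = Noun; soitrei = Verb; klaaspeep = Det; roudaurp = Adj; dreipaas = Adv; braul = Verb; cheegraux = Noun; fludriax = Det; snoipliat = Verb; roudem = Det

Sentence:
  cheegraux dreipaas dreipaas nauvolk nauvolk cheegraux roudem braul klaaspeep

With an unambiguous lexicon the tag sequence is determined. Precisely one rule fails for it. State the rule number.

4

Fixed tagging: Noun Adv Adv Noun Noun Noun Det Verb Det.
Checking each rule: R1 pass, R2 pass, R3 pass, R4 fail.
Only rule 4 fails.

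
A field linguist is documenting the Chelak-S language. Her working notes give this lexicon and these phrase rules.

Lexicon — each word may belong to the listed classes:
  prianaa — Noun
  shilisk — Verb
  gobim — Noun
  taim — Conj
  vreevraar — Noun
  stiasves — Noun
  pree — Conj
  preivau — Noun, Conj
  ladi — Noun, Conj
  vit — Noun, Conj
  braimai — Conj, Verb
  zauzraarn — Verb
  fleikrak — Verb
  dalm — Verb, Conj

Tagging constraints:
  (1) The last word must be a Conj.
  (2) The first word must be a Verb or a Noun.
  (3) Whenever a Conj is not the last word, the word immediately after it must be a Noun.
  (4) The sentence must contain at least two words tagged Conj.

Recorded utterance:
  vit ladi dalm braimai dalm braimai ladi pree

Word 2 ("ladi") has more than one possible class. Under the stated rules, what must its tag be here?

Noun

Candidates per position — 1:vit {Noun,Conj}; 2:ladi {Noun,Conj}; 3:dalm {Verb,Conj}; 4:braimai {Conj,Verb}; 5:dalm {Verb,Conj}; 6:braimai {Conj,Verb}; 7:ladi {Noun,Conj}; 8:pree {Conj}.
Word 1 cannot be Conj — rule 2 would then fail for every completion. It is Noun.
Word 2 cannot be Conj — rule 3 would then fail for every completion. It is Noun.
Word 3 cannot be Conj — rule 3 would then fail for every completion. It is Verb.
Word 4 cannot be Conj — rule 3 would then fail for every completion. It is Verb.
Word 5 cannot be Conj — rule 3 would then fail for every completion. It is Verb.
Word 7 cannot be Conj — rule 3 would then fail for every completion. It is Noun.
Word 6 cannot be Verb — rule 4 would then fail for every completion. It is Conj.
So the tagging must be: Noun Noun Verb Verb Verb Conj Noun Conj.
Check: rule 1 ✓; rule 2 ✓; rule 3 ✓; rule 4 ✓.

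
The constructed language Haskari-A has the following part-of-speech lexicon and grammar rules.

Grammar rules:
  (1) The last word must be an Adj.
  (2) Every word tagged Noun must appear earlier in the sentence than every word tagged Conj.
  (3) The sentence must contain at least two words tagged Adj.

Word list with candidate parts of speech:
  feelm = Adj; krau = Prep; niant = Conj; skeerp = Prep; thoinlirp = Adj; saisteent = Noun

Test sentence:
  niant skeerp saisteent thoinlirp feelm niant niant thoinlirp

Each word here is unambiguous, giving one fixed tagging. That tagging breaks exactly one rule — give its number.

2

Fixed tagging: Conj Prep Noun Adj Adj Conj Conj Adj.
Checking each rule: R1 pass, R2 fail, R3 pass.
Only rule 2 fails.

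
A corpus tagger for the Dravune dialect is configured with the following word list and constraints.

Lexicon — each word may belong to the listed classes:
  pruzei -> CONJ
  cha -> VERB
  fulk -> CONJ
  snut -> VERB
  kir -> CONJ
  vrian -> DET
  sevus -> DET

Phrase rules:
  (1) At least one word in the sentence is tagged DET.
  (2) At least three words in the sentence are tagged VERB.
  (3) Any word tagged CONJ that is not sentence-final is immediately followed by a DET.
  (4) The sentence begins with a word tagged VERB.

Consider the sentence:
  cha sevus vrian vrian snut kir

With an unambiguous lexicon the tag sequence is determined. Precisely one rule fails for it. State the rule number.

Fixed tagging: VERB DET DET DET VERB CONJ.
Checking each rule: R1 pass, R2 fail, R3 pass, R4 pass.
Only rule 2 fails.

2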